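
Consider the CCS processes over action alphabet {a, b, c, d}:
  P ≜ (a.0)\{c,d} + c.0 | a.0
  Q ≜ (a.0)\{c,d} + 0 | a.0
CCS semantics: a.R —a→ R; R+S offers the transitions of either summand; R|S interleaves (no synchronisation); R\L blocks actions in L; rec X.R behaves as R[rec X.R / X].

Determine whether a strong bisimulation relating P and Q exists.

LTS(P): 5 reachable states
  p0 = (a.0)\{c,d} + c.0 | a.0 ⊢ =a=> p1, =a=> p2, =c=> p3
  p1 = 0\{c,d} ⊢ deadlocked
  p2 = c.0 | 0 ⊢ =c=> p4
  p3 = 0 | a.0 ⊢ =a=> p4
  p4 = 0 | 0 ⊢ deadlocked
LTS(Q): 3 reachable states
  q0 = (a.0)\{c,d} + 0 | a.0 ⊢ =a=> q1, =a=> q2
  q1 = 0 | 0 ⊢ deadlocked
  q2 = 0\{c,d} ⊢ deadlocked
Partition-refinement fixed point:
  B0 = {p0}
  B1 = {p2}
  B2 = {p1, p4, q1, q2}
  B3 = {p3, q0}
p0 ∈ B0, q0 ∈ B3 → different blocks

NO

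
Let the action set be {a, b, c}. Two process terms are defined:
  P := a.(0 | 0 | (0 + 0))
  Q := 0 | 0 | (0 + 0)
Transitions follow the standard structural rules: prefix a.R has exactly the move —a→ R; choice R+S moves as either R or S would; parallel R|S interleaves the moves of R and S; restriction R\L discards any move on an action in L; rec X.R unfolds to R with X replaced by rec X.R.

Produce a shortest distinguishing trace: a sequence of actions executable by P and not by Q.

P's transition system — 2 states:
  p0 = a.(0 | 0 | (0 + 0)) has moves -a-> p1
  p1 = 0 | 0 | (0 + 0) has moves deadlocked
Q's transition system — 1 states:
  q0 = 0 | 0 | (0 + 0) has moves deadlocked
Run σ = ⟨a⟩ on P: start {p0}
  step 1 (a): {p1}
  — P admits the full trace.
Run σ = ⟨a⟩ on Q: start {q0}
  step 1 (a): ∅ (Q stuck)

a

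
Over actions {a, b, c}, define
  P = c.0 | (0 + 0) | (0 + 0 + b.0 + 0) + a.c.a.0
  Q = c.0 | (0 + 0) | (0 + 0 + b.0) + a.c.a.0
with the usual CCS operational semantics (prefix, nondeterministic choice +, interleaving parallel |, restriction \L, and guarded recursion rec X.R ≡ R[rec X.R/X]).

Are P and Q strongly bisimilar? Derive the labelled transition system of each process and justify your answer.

P ~ Q

Reachable graph of P (7 states):
  u0 = c.0 | (0 + 0) | (0 + 0 + b.0 + 0) + a.c.a.0 → --a--▸ u1, --b--▸ u2, --c--▸ u3
  u1 = c.a.0 → --c--▸ u4
  u2 = c.0 | (0 + 0) | 0 → --c--▸ u5
  u3 = 0 | (0 + 0) | (0 + 0 + b.0 + 0) → --b--▸ u5
  u4 = a.0 → --a--▸ u6
  u5 = 0 | (0 + 0) | 0 → (no moves)
  u6 = 0 → (no moves)
Reachable graph of Q (7 states):
  v0 = c.0 | (0 + 0) | (0 + 0 + b.0) + a.c.a.0 → --a--▸ v1, --b--▸ v2, --c--▸ v3
  v1 = c.a.0 → --c--▸ v4
  v2 = c.0 | (0 + 0) | 0 → --c--▸ v5
  v3 = 0 | (0 + 0) | (0 + 0 + b.0) → --b--▸ v5
  v4 = a.0 → --a--▸ v6
  v5 = 0 | (0 + 0) | 0 → (no moves)
  v6 = 0 → (no moves)
Coarsest stable partition (strong bisimilarity classes):
  B0 = {u0, v0}
  B1 = {u3, v3}
  B2 = {u5, u6, v5, v6}
  B3 = {u1, v1}
  B4 = {u4, v4}
  B5 = {u2, v2}
u0 ∈ B0, v0 ∈ B0 → same block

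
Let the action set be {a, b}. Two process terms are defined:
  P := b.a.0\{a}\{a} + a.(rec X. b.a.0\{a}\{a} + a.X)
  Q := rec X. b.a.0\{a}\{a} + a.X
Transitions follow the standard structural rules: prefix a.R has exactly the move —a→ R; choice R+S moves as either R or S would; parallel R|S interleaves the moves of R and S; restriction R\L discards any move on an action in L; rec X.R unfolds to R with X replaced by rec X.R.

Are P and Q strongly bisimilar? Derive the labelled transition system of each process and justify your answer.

YES

P's transition system — 4 states:
  s0 = b.a.0\{a}\{a} + a.(rec X. b.a.0\{a}\{a} + a.X) :: =a=> s1, =b=> s2
  s1 = rec X. b.a.0\{a}\{a} + a.X :: =a=> s1, =b=> s2
  s2 = a.0\{a}\{a} :: =a=> s3
  s3 = 0\{a}\{a} :: ∅
Q's transition system — 3 states:
  t0 = rec X. b.a.0\{a}\{a} + a.X :: =a=> t0, =b=> t1
  t1 = a.0\{a}\{a} :: =a=> t2
  t2 = 0\{a}\{a} :: ∅
Coarsest stable partition (strong bisimilarity classes):
  B0 = {s0, s1, t0}
  B1 = {s2, t1}
  B2 = {s3, t2}
s0 ∈ B0, t0 ∈ B0 → same block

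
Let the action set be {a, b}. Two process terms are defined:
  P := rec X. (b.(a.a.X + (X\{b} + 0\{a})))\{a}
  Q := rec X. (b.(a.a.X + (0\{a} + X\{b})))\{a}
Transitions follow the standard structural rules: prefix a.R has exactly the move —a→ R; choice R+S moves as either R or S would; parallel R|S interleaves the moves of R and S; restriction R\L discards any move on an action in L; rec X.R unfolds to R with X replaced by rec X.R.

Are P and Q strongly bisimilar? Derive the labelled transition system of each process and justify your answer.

Reachable graph of P (2 states):
  m0 = rec X. (b.(a.a.X + (X\{b} + 0\{a})))\{a} | —b→ m1
  m1 = (a.a.(rec X. (b.(a.a.X + (X\{b} + 0\{a})))\{a}) + ((rec X. (b.(a.a.X + (X\{b} + 0\{a})))\{a})\{b} + 0\{a}))\{a} | stopped
Reachable graph of Q (2 states):
  n0 = rec X. (b.(a.a.X + (0\{a} + X\{b})))\{a} | —b→ n1
  n1 = (a.a.(rec X. (b.(a.a.X + (0\{a} + X\{b})))\{a}) + (0\{a} + (rec X. (b.(a.a.X + (0\{a} + X\{b})))\{a})\{b}))\{a} | stopped
Bisimilarity quotient blocks:
  B0 = {m0, n0}
  B1 = {m1, n1}
m0 ∈ B0, n0 ∈ B0 → same block

bisimilar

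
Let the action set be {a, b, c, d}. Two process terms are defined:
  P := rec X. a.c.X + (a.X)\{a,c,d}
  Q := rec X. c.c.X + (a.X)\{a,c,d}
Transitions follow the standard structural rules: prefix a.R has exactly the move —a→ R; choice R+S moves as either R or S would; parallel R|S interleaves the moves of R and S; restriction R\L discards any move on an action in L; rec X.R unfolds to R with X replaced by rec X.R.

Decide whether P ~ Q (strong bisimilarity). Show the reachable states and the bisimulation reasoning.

LTS(P): 2 reachable states
  p0 = rec X. a.c.X + (a.X)\{a,c,d} ⊢ ··a··> p1
  p1 = c.(rec X. a.c.X + (a.X)\{a,c,d}) ⊢ ··c··> p0
LTS(Q): 2 reachable states
  q0 = rec X. c.c.X + (a.X)\{a,c,d} ⊢ ··c··> q1
  q1 = c.(rec X. c.c.X + (a.X)\{a,c,d}) ⊢ ··c··> q0
Coarsest stable partition (strong bisimilarity classes):
  B0 = {p0}
  B1 = {p1}
  B2 = {q0, q1}
p0 ∈ B0, q0 ∈ B2 → different blocks

not bisimilar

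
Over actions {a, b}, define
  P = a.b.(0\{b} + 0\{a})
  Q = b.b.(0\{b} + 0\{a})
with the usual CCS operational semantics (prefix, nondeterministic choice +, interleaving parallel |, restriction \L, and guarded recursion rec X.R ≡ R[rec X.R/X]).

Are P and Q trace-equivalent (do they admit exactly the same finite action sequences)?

P's transition system — 3 states:
  u0 = a.b.(0\{b} + 0\{a}) → —a→ u1
  u1 = b.(0\{b} + 0\{a}) → —b→ u2
  u2 = 0\{b} + 0\{a} → (no moves)
Q's transition system — 3 states:
  v0 = b.b.(0\{b} + 0\{a}) → —b→ v1
  v1 = b.(0\{b} + 0\{a}) → —b→ v2
  v2 = 0\{b} + 0\{a} → (no moves)
Executing a from P (initial set {u0}):
  [1] a ⇒ {u1}
  — P admits the full trace.
Executing a from Q (initial set {v0}):
  [1] a ⇒ ∅  — Q cannot continue

NO — witness ⟨a⟩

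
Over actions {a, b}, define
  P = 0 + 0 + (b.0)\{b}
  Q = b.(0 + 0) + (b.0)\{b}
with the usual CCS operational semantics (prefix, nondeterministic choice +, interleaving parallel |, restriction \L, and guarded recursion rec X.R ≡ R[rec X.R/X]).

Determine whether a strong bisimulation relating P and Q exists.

LTS(P): 1 reachable states
  m0 = 0 + 0 + (b.0)\{b} → stopped
LTS(Q): 2 reachable states
  n0 = b.(0 + 0) + (b.0)\{b} → --b--▸ n1
  n1 = 0 + 0 → stopped
Partition-refinement fixed point:
  B0 = {m0, n1}
  B1 = {n0}
m0 ∈ B0, n0 ∈ B1 → different blocks

not bisimilar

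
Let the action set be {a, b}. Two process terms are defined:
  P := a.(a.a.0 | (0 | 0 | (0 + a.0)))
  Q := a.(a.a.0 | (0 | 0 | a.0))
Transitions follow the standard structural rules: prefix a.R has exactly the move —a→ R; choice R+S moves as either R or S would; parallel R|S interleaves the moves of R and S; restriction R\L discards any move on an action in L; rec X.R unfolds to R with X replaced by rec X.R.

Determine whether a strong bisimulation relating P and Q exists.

P ~ Q

LTS(P): 7 reachable states
  p0 = a.(a.a.0 | (0 | 0 | (0 + a.0))) ⊢ --a--▸ p1
  p1 = a.a.0 | (0 | 0 | (0 + a.0)) ⊢ --a--▸ p2, --a--▸ p3
  p2 = a.0 | (0 | 0 | (0 + a.0)) ⊢ --a--▸ p4, --a--▸ p5
  p3 = a.a.0 | (0 | 0 | 0) ⊢ --a--▸ p5
  p4 = 0 | (0 | 0 | (0 + a.0)) ⊢ --a--▸ p6
  p5 = a.0 | (0 | 0 | 0) ⊢ --a--▸ p6
  p6 = 0 | (0 | 0 | 0) ⊢ (no moves)
LTS(Q): 7 reachable states
  q0 = a.(a.a.0 | (0 | 0 | a.0)) ⊢ --a--▸ q1
  q1 = a.a.0 | (0 | 0 | a.0) ⊢ --a--▸ q2, --a--▸ q3
  q2 = a.0 | (0 | 0 | a.0) ⊢ --a--▸ q4, --a--▸ q5
  q3 = a.a.0 | (0 | 0 | 0) ⊢ --a--▸ q5
  q4 = 0 | (0 | 0 | a.0) ⊢ --a--▸ q6
  q5 = a.0 | (0 | 0 | 0) ⊢ --a--▸ q6
  q6 = 0 | (0 | 0 | 0) ⊢ (no moves)
Coarsest stable partition (strong bisimilarity classes):
  B0 = {p0, q0}
  B1 = {p1, q1}
  B2 = {p2, p3, q2, q3}
  B3 = {p4, p5, q4, q5}
  B4 = {p6, q6}
p0 ∈ B0, q0 ∈ B0 → same block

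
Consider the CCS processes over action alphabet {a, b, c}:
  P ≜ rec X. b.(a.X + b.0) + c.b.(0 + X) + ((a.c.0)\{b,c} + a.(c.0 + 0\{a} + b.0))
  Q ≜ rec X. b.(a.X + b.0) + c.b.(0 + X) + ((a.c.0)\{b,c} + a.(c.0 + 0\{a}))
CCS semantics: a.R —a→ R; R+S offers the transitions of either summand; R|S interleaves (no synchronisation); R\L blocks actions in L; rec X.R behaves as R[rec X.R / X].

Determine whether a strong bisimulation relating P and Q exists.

not bisimilar

P's transition system — 7 states:
  m0 = rec X. b.(a.X + b.0) + c.b.(0 + X) + ((a.c.0)\{b,c} + a.(c.0 + 0\{a} + b.0)) :: -a-> m1, -a-> m2, -b-> m3, -c-> m4
  m1 = (c.0)\{b,c} :: stopped
  m2 = c.0 + 0\{a} + b.0 :: -b-> m5, -c-> m5
  m3 = a.(rec X. b.(a.X + b.0) + c.b.(0 + X) + ((a.c.0)\{b,c} + a.(c.0 + 0\{a} + b.0))) + b.0 :: -a-> m0, -b-> m5
  m4 = b.(0 + (rec X. b.(a.X + b.0) + c.b.(0 + X) + ((a.c.0)\{b,c} + a.(c.0 + 0\{a} + b.0)))) :: -b-> m6
  m5 = 0 :: stopped
  m6 = 0 + (rec X. b.(a.X + b.0) + c.b.(0 + X) + ((a.c.0)\{b,c} + a.(c.0 + 0\{a} + b.0))) :: -a-> m1, -a-> m2, -b-> m3, -c-> m4
Q's transition system — 7 states:
  n0 = rec X. b.(a.X + b.0) + c.b.(0 + X) + ((a.c.0)\{b,c} + a.(c.0 + 0\{a})) :: -a-> n1, -a-> n2, -b-> n3, -c-> n4
  n1 = (c.0)\{b,c} :: stopped
  n2 = c.0 + 0\{a} :: -c-> n5
  n3 = a.(rec X. b.(a.X + b.0) + c.b.(0 + X) + ((a.c.0)\{b,c} + a.(c.0 + 0\{a}))) + b.0 :: -a-> n0, -b-> n5
  n4 = b.(0 + (rec X. b.(a.X + b.0) + c.b.(0 + X) + ((a.c.0)\{b,c} + a.(c.0 + 0\{a})))) :: -b-> n6
  n5 = 0 :: stopped
  n6 = 0 + (rec X. b.(a.X + b.0) + c.b.(0 + X) + ((a.c.0)\{b,c} + a.(c.0 + 0\{a}))) :: -a-> n1, -a-> n2, -b-> n3, -c-> n4
Bisimilarity quotient blocks:
  B0 = {m0, m6}
  B1 = {m2}
  B2 = {m1, m5, n1, n5}
  B3 = {m4}
  B4 = {m3}
  B5 = {n0, n6}
  B6 = {n3}
  B7 = {n4}
  B8 = {n2}
m0 ∈ B0, n0 ∈ B5 → different blocks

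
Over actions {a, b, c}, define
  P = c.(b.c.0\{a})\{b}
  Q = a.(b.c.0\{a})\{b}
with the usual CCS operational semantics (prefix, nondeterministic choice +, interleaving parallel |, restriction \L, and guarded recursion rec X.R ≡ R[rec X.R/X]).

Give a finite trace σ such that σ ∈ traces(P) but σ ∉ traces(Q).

c

LTS(P): 2 reachable states
  m0 = c.(b.c.0\{a})\{b} | =c=> m1
  m1 = (b.c.0\{a})\{b} | deadlocked
LTS(Q): 2 reachable states
  n0 = a.(b.c.0\{a})\{b} | =a=> n1
  n1 = (b.c.0\{a})\{b} | deadlocked
Run σ = ⟨c⟩ on P: start {m0}
  after c @ step 1: {m1}
  ✓ P
Run σ = ⟨c⟩ on Q: start {n0}
  after c @ step 1: ∅ (Q stuck)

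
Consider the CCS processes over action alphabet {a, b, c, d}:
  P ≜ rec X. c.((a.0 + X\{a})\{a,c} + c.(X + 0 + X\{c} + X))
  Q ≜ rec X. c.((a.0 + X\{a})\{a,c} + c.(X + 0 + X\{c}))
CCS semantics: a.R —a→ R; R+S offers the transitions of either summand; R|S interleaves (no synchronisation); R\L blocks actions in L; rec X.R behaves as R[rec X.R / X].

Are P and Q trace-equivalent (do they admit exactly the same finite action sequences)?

YES

Reachable graph of P (3 states):
  p0 = rec X. c.((a.0 + X\{a})\{a,c} + c.(X + 0 + X\{c} + X)) has moves —c→ p1
  p1 = (a.0 + (rec X. c.((a.0 + X\{a})\{a,c} + c.(X + 0 + X\{c} + X)))\{a})\{a,c} + c.((rec X. c.((a.0 + X\{a})\{a,c} + c.(X + 0 + X\{c} + X))) + 0 + (rec X. c.((a.0 + X\{a})\{a,c} + c.(X + 0 + X\{c} + X)))\{c} + (rec X. c.((a.0 + X\{a})\{a,c} + c.(X + 0 + X\{c} + X)))) has moves —c→ p2
  p2 = (rec X. c.((a.0 + X\{a})\{a,c} + c.(X + 0 + X\{c} + X))) + 0 + (rec X. c.((a.0 + X\{a})\{a,c} + c.(X + 0 + X\{c} + X)))\{c} + (rec X. c.((a.0 + X\{a})\{a,c} + c.(X + 0 + X\{c} + X))) has moves —c→ p1
Reachable graph of Q (3 states):
  q0 = rec X. c.((a.0 + X\{a})\{a,c} + c.(X + 0 + X\{c})) has moves —c→ q1
  q1 = (a.0 + (rec X. c.((a.0 + X\{a})\{a,c} + c.(X + 0 + X\{c})))\{a})\{a,c} + c.((rec X. c.((a.0 + X\{a})\{a,c} + c.(X + 0 + X\{c}))) + 0 + (rec X. c.((a.0 + X\{a})\{a,c} + c.(X + 0 + X\{c})))\{c}) has moves —c→ q2
  q2 = (rec X. c.((a.0 + X\{a})\{a,c} + c.(X + 0 + X\{c}))) + 0 + (rec X. c.((a.0 + X\{a})\{a,c} + c.(X + 0 + X\{c})))\{c} has moves —c→ q1
Coarsest stable partition (strong bisimilarity classes):
  B0 = {p0, p1, p2, q0, q1, q2}
p0 ∈ B0, q0 ∈ B0 → same block
Bisimilar ⇒ trace-equivalent.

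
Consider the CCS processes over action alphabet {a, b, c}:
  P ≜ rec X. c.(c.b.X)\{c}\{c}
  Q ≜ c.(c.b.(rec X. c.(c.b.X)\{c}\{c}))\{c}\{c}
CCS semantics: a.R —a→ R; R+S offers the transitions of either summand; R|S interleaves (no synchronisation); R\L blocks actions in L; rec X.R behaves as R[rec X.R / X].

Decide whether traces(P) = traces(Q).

traces(P) = traces(Q)

P's transition system — 2 states:
  s0 = rec X. c.(c.b.X)\{c}\{c} → --c--▸ s1
  s1 = (c.b.(rec X. c.(c.b.X)\{c}\{c}))\{c}\{c} → ·
Q's transition system — 2 states:
  t0 = c.(c.b.(rec X. c.(c.b.X)\{c}\{c}))\{c}\{c} → --c--▸ t1
  t1 = (c.b.(rec X. c.(c.b.X)\{c}\{c}))\{c}\{c} → ·
Partition-refinement fixed point:
  B0 = {s0, t0}
  B1 = {s1, t1}
s0 ∈ B0, t0 ∈ B0 → same block
Bisimilar ⇒ trace-equivalent.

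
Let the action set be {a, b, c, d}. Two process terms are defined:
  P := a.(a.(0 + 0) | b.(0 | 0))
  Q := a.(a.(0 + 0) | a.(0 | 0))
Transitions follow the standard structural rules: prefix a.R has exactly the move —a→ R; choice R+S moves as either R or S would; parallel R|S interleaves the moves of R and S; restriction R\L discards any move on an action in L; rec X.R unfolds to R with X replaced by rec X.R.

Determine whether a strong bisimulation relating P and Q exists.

P's transition system — 5 states:
  p0 = a.(a.(0 + 0) | b.(0 | 0)) :: ··a··> p1
  p1 = a.(0 + 0) | b.(0 | 0) :: ··a··> p2, ··b··> p3
  p2 = (0 + 0) | b.(0 | 0) :: ··b··> p4
  p3 = a.(0 + 0) | (0 | 0) :: ··a··> p4
  p4 = (0 + 0) | (0 | 0) :: ∅
Q's transition system — 5 states:
  q0 = a.(a.(0 + 0) | a.(0 | 0)) :: ··a··> q1
  q1 = a.(0 + 0) | a.(0 | 0) :: ··a··> q2, ··a··> q3
  q2 = (0 + 0) | a.(0 | 0) :: ··a··> q4
  q3 = a.(0 + 0) | (0 | 0) :: ··a··> q4
  q4 = (0 + 0) | (0 | 0) :: ∅
Bisimilarity quotient blocks:
  B0 = {p0}
  B1 = {p1}
  B2 = {p3, q2, q3}
  B3 = {p4, q4}
  B4 = {p2}
  B5 = {q0}
  B6 = {q1}
p0 ∈ B0, q0 ∈ B5 → different blocks

P ≁ Q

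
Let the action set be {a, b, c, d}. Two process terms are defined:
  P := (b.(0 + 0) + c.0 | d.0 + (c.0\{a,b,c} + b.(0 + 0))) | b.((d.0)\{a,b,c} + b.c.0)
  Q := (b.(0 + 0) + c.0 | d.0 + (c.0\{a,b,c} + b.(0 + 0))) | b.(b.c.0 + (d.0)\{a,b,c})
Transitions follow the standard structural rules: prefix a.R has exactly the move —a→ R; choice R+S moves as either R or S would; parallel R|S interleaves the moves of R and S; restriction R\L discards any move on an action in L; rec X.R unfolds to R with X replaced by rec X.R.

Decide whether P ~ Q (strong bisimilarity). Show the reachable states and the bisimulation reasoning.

P's transition system — 30 states:
  u0 = (b.(0 + 0) + c.0 | d.0 + (c.0\{a,b,c} + b.(0 + 0))) | b.((d.0)\{a,b,c} + b.c.0) ⊢ ··b··> u1, ··b··> u2, ··c··> u3, ··c··> u4, ··d··> u5
  u1 = (0 + 0) | b.((d.0)\{a,b,c} + b.c.0) ⊢ ··b··> u6
  u2 = (b.(0 + 0) + c.0 | d.0 + (c.0\{a,b,c} + b.(0 + 0))) | ((d.0)\{a,b,c} + b.c.0) ⊢ ··b··> u6, ··b··> u7, ··c··> u8, ··c··> u9, ··d··> u10, ··d··> u11
  u3 = 0 | d.0 | b.((d.0)\{a,b,c} + b.c.0) ⊢ ··b··> u8, ··d··> u12
  u4 = 0\{a,b,c} | b.((d.0)\{a,b,c} + b.c.0) ⊢ ··b··> u9
  u5 = c.0 | 0 | b.((d.0)\{a,b,c} + b.c.0) ⊢ ··b··> u11, ··c··> u12
  u6 = (0 + 0) | ((d.0)\{a,b,c} + b.c.0) ⊢ ··b··> u13, ··d··> u14
  u7 = (b.(0 + 0) + c.0 | d.0 + (c.0\{a,b,c} + b.(0 + 0))) | c.0 ⊢ ··b··> u13, ··c··> u15, ··c··> u16, ··c··> u17, ··d··> u18
  u8 = 0 | d.0 | ((d.0)\{a,b,c} + b.c.0) ⊢ ··b··> u16, ··d··> u19, ··d··> u20
  u9 = 0\{a,b,c} | ((d.0)\{a,b,c} + b.c.0) ⊢ ··b··> u17, ··d··> u21
  u10 = (b.(0 + 0) + c.0 | d.0 + (c.0\{a,b,c} + b.(0 + 0))) | 0\{a,b,c} ⊢ ··b··> u14, ··c··> u20, ··c··> u21, ··d··> u22
  u11 = c.0 | 0 | ((d.0)\{a,b,c} + b.c.0) ⊢ ··b··> u18, ··c··> u19, ··d··> u22
  u12 = 0 | 0 | b.((d.0)\{a,b,c} + b.c.0) ⊢ ··b··> u19
  u13 = (0 + 0) | c.0 ⊢ ··c··> u23
  u14 = (0 + 0) | 0\{a,b,c} ⊢ deadlocked
  u15 = (b.(0 + 0) + c.0 | d.0 + (c.0\{a,b,c} + b.(0 + 0))) | 0 ⊢ ··b··> u23, ··c··> u24, ··c··> u25, ··d··> u26
  u16 = 0 | d.0 | c.0 ⊢ ··c··> u24, ··d··> u27
  u17 = 0\{a,b,c} | c.0 ⊢ ··c··> u25
  u18 = c.0 | 0 | c.0 ⊢ ··c··> u26, ··c··> u27
  u19 = 0 | 0 | ((d.0)\{a,b,c} + b.c.0) ⊢ ··b··> u27, ··d··> u28
  u20 = 0 | d.0 | 0\{a,b,c} ⊢ ··d··> u28
  u21 = 0\{a,b,c} | 0\{a,b,c} ⊢ deadlocked
  u22 = c.0 | 0 | 0\{a,b,c} ⊢ ··c··> u28
  u23 = (0 + 0) | 0 ⊢ deadlocked
  u24 = 0 | d.0 | 0 ⊢ ··d··> u29
  u25 = 0\{a,b,c} | 0 ⊢ deadlocked
  u26 = c.0 | 0 | 0 ⊢ ··c··> u29
  u27 = 0 | 0 | c.0 ⊢ ··c··> u29
  u28 = 0 | 0 | 0\{a,b,c} ⊢ deadlocked
  u29 = 0 | 0 | 0 ⊢ deadlocked
Q's transition system — 30 states:
  v0 = (b.(0 + 0) + c.0 | d.0 + (c.0\{a,b,c} + b.(0 + 0))) | b.(b.c.0 + (d.0)\{a,b,c}) ⊢ ··b··> v1, ··b··> v2, ··c··> v3, ··c··> v4, ··d··> v5
  v1 = (0 + 0) | b.(b.c.0 + (d.0)\{a,b,c}) ⊢ ··b··> v6
  v2 = (b.(0 + 0) + c.0 | d.0 + (c.0\{a,b,c} + b.(0 + 0))) | (b.c.0 + (d.0)\{a,b,c}) ⊢ ··b··> v6, ··b··> v7, ··c··> v8, ··c··> v9, ··d··> v10, ··d··> v11
  v3 = 0 | d.0 | b.(b.c.0 + (d.0)\{a,b,c}) ⊢ ··b··> v8, ··d··> v12
  v4 = 0\{a,b,c} | b.(b.c.0 + (d.0)\{a,b,c}) ⊢ ··b··> v9
  v5 = c.0 | 0 | b.(b.c.0 + (d.0)\{a,b,c}) ⊢ ··b··> v11, ··c··> v12
  v6 = (0 + 0) | (b.c.0 + (d.0)\{a,b,c}) ⊢ ··b··> v13, ··d··> v14
  v7 = (b.(0 + 0) + c.0 | d.0 + (c.0\{a,b,c} + b.(0 + 0))) | c.0 ⊢ ··b··> v13, ··c··> v15, ··c··> v16, ··c··> v17, ··d··> v18
  v8 = 0 | d.0 | (b.c.0 + (d.0)\{a,b,c}) ⊢ ··b··> v16, ··d··> v19, ··d··> v20
  v9 = 0\{a,b,c} | (b.c.0 + (d.0)\{a,b,c}) ⊢ ··b··> v17, ··d··> v21
  v10 = (b.(0 + 0) + c.0 | d.0 + (c.0\{a,b,c} + b.(0 + 0))) | 0\{a,b,c} ⊢ ··b··> v14, ··c··> v20, ··c··> v21, ··d··> v22
  v11 = c.0 | 0 | (b.c.0 + (d.0)\{a,b,c}) ⊢ ··b··> v18, ··c··> v19, ··d··> v22
  v12 = 0 | 0 | b.(b.c.0 + (d.0)\{a,b,c}) ⊢ ··b··> v19
  v13 = (0 + 0) | c.0 ⊢ ··c··> v23
  v14 = (0 + 0) | 0\{a,b,c} ⊢ deadlocked
  v15 = (b.(0 + 0) + c.0 | d.0 + (c.0\{a,b,c} + b.(0 + 0))) | 0 ⊢ ··b··> v23, ··c··> v24, ··c··> v25, ··d··> v26
  v16 = 0 | d.0 | c.0 ⊢ ··c··> v24, ··d··> v27
  v17 = 0\{a,b,c} | c.0 ⊢ ··c··> v25
  v18 = c.0 | 0 | c.0 ⊢ ··c··> v26, ··c··> v27
  v19 = 0 | 0 | (b.c.0 + (d.0)\{a,b,c}) ⊢ ··b··> v27, ··d··> v28
  v20 = 0 | d.0 | 0\{a,b,c} ⊢ ··d··> v28
  v21 = 0\{a,b,c} | 0\{a,b,c} ⊢ deadlocked
  v22 = c.0 | 0 | 0\{a,b,c} ⊢ ··c··> v28
  v23 = (0 + 0) | 0 ⊢ deadlocked
  v24 = 0 | d.0 | 0 ⊢ ··d··> v29
  v25 = 0\{a,b,c} | 0 ⊢ deadlocked
  v26 = c.0 | 0 | 0 ⊢ ··c··> v29
  v27 = 0 | 0 | c.0 ⊢ ··c··> v29
  v28 = 0 | 0 | 0\{a,b,c} ⊢ deadlocked
  v29 = 0 | 0 | 0 ⊢ deadlocked
Partition-refinement fixed point:
  B0 = {u0, v0}
  B1 = {u3, v3}
  B2 = {u8, v8}
  B3 = {u19, u6, u9, v19, v6, v9}
  B4 = {u13, u17, u22, u26, u27, v13, v17, v22, v26, v27}
  B5 = {u14, u21, u23, u25, u28, u29, v14, v21, v23, v25, v28, v29}
  B6 = {u20, u24, v20, v24}
  B7 = {u16, v16}
  B8 = {u1, u12, u4, v1, v12, v4}
  B9 = {u2, v2}
  B10 = {u10, u15, v10, v15}
  B11 = {u11, v11}
  B12 = {u18, v18}
  B13 = {u7, v7}
  B14 = {u5, v5}
u0 ∈ B0, v0 ∈ B0 → same block

YES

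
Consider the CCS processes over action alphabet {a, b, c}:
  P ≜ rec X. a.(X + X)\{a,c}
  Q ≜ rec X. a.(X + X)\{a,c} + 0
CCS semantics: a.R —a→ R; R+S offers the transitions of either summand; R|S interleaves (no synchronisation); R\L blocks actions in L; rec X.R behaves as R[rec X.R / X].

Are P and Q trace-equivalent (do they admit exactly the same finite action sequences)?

LTS(P): 2 reachable states
  m0 = rec X. a.(X + X)\{a,c} ⊢ —a→ m1
  m1 = ((rec X. a.(X + X)\{a,c}) + (rec X. a.(X + X)\{a,c}))\{a,c} ⊢ stopped
LTS(Q): 2 reachable states
  n0 = rec X. a.(X + X)\{a,c} + 0 ⊢ —a→ n1
  n1 = ((rec X. a.(X + X)\{a,c} + 0) + (rec X. a.(X + X)\{a,c} + 0))\{a,c} ⊢ stopped
Partition-refinement fixed point:
  B0 = {m0, n0}
  B1 = {m1, n1}
m0 ∈ B0, n0 ∈ B0 → same block
Bisimilar ⇒ trace-equivalent.

traces(P) = traces(Q)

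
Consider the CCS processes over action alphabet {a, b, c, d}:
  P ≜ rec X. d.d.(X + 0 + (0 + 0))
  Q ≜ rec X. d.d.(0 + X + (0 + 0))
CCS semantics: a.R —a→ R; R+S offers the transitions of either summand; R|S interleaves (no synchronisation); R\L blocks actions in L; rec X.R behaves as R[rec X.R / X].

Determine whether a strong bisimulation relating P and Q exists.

LTS(P): 3 reachable states
  s0 = rec X. d.d.(X + 0 + (0 + 0)) :: -d-> s1
  s1 = d.((rec X. d.d.(X + 0 + (0 + 0))) + 0 + (0 + 0)) :: -d-> s2
  s2 = (rec X. d.d.(X + 0 + (0 + 0))) + 0 + (0 + 0) :: -d-> s1
LTS(Q): 3 reachable states
  t0 = rec X. d.d.(0 + X + (0 + 0)) :: -d-> t1
  t1 = d.(0 + (rec X. d.d.(0 + X + (0 + 0))) + (0 + 0)) :: -d-> t2
  t2 = 0 + (rec X. d.d.(0 + X + (0 + 0))) + (0 + 0) :: -d-> t1
Coarsest stable partition (strong bisimilarity classes):
  B0 = {s0, s1, s2, t0, t1, t2}
s0 ∈ B0, t0 ∈ B0 → same block

bisimilar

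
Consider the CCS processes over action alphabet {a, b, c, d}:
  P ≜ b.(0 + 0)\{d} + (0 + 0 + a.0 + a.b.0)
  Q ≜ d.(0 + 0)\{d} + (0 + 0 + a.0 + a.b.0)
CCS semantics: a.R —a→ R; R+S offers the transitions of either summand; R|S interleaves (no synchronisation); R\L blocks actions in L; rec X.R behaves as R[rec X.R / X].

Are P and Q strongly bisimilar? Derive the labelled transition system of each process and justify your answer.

Reachable graph of P (4 states):
  s0 = b.(0 + 0)\{d} + (0 + 0 + a.0 + a.b.0) ⊢ ··a··> s1, ··a··> s2, ··b··> s3
  s1 = 0 ⊢ deadlocked
  s2 = b.0 ⊢ ··b··> s1
  s3 = (0 + 0)\{d} ⊢ deadlocked
Reachable graph of Q (4 states):
  t0 = d.(0 + 0)\{d} + (0 + 0 + a.0 + a.b.0) ⊢ ··a··> t1, ··a··> t2, ··d··> t3
  t1 = 0 ⊢ deadlocked
  t2 = b.0 ⊢ ··b··> t1
  t3 = (0 + 0)\{d} ⊢ deadlocked
Coarsest stable partition (strong bisimilarity classes):
  B0 = {s0}
  B1 = {s2, t2}
  B2 = {s1, s3, t1, t3}
  B3 = {t0}
s0 ∈ B0, t0 ∈ B3 → different blocks

not bisimilar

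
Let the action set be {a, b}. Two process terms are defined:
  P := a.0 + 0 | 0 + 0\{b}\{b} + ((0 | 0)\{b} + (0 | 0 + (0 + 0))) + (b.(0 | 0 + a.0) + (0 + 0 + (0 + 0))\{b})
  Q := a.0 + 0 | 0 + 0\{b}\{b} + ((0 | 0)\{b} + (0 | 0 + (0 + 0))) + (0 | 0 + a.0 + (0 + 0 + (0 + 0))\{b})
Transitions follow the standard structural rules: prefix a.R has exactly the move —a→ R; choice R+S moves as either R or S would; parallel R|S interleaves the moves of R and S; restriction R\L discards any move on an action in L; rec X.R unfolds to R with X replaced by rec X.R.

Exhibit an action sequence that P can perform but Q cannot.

b

P's transition system — 3 states:
  s0 = a.0 + 0 | 0 + 0\{b}\{b} + ((0 | 0)\{b} + (0 | 0 + (0 + 0))) + (b.(0 | 0 + a.0) + (0 + 0 + (0 + 0))\{b}) → --a--▸ s1, --b--▸ s2
  s1 = 0 → ∅
  s2 = 0 | 0 + a.0 → --a--▸ s1
Q's transition system — 2 states:
  t0 = a.0 + 0 | 0 + 0\{b}\{b} + ((0 | 0)\{b} + (0 | 0 + (0 + 0))) + (0 | 0 + a.0 + (0 + 0 + (0 + 0))\{b}) → --a--▸ t1
  t1 = 0 → ∅
Trace ⟨b⟩ through P, begin at {s0}:
  [1] b ⇒ {s2}
  P completes σ.
Trace ⟨b⟩ through Q, begin at {t0}:
  [1] b ⇒ no successor for Q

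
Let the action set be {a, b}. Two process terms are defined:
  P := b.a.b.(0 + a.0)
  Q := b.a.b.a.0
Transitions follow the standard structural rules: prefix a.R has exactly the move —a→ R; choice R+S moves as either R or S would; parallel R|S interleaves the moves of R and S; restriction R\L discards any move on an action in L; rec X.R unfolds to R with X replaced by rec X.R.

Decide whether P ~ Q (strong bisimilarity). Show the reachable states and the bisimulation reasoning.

Reachable graph of P (5 states):
  u0 = b.a.b.(0 + a.0) has moves —b→ u1
  u1 = a.b.(0 + a.0) has moves —a→ u2
  u2 = b.(0 + a.0) has moves —b→ u3
  u3 = 0 + a.0 has moves —a→ u4
  u4 = 0 has moves ·
Reachable graph of Q (5 states):
  v0 = b.a.b.a.0 has moves —b→ v1
  v1 = a.b.a.0 has moves —a→ v2
  v2 = b.a.0 has moves —b→ v3
  v3 = a.0 has moves —a→ v4
  v4 = 0 has moves ·
Coarsest stable partition (strong bisimilarity classes):
  B0 = {u0, v0}
  B1 = {u1, v1}
  B2 = {u2, v2}
  B3 = {u3, v3}
  B4 = {u4, v4}
u0 ∈ B0, v0 ∈ B0 → same block

P ~ Q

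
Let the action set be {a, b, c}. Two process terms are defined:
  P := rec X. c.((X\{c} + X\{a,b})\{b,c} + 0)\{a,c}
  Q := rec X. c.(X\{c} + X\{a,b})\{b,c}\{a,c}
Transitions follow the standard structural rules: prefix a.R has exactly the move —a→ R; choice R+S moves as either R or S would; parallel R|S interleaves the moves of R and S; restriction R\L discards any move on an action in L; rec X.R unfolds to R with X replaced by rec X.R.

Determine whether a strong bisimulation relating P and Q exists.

LTS(P): 2 reachable states
  u0 = rec X. c.((X\{c} + X\{a,b})\{b,c} + 0)\{a,c} :: --c--▸ u1
  u1 = (((rec X. c.((X\{c} + X\{a,b})\{b,c} + 0)\{a,c})\{c} + (rec X. c.((X\{c} + X\{a,b})\{b,c} + 0)\{a,c})\{a,b})\{b,c} + 0)\{a,c} :: deadlocked
LTS(Q): 2 reachable states
  v0 = rec X. c.(X\{c} + X\{a,b})\{b,c}\{a,c} :: --c--▸ v1
  v1 = ((rec X. c.(X\{c} + X\{a,b})\{b,c}\{a,c})\{c} + (rec X. c.(X\{c} + X\{a,b})\{b,c}\{a,c})\{a,b})\{b,c}\{a,c} :: deadlocked
Bisimilarity quotient blocks:
  B0 = {u0, v0}
  B1 = {u1, v1}
u0 ∈ B0, v0 ∈ B0 → same block

P ~ Q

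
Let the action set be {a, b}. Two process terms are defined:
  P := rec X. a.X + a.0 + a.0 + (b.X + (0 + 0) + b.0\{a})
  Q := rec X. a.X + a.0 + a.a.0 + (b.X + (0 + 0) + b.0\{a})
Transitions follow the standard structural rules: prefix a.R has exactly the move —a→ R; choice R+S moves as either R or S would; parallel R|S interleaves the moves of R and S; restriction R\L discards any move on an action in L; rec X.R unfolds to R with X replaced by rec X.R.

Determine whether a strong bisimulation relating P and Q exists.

Reachable graph of P (3 states):
  p0 = rec X. a.X + a.0 + a.0 + (b.X + (0 + 0) + b.0\{a}) → ··a··> p0, ··a··> p1, ··b··> p0, ··b··> p2
  p1 = 0 → ∅
  p2 = 0\{a} → ∅
Reachable graph of Q (4 states):
  q0 = rec X. a.X + a.0 + a.a.0 + (b.X + (0 + 0) + b.0\{a}) → ··a··> q0, ··a··> q1, ··a··> q2, ··b··> q0, ··b··> q3
  q1 = 0 → ∅
  q2 = a.0 → ··a··> q1
  q3 = 0\{a} → ∅
Partition-refinement fixed point:
  B0 = {p0}
  B1 = {p1, p2, q1, q3}
  B2 = {q0}
  B3 = {q2}
p0 ∈ B0, q0 ∈ B2 → different blocks

P ≁ Q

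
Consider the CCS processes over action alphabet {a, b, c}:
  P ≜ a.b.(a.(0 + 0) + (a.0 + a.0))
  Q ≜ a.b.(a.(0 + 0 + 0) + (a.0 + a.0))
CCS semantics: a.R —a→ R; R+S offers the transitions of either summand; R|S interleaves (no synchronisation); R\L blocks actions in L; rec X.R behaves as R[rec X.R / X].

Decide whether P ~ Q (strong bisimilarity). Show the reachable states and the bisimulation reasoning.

P's transition system — 5 states:
  m0 = a.b.(a.(0 + 0) + (a.0 + a.0)) → =a=> m1
  m1 = b.(a.(0 + 0) + (a.0 + a.0)) → =b=> m2
  m2 = a.(0 + 0) + (a.0 + a.0) → =a=> m3, =a=> m4
  m3 = 0 → stopped
  m4 = 0 + 0 → stopped
Q's transition system — 5 states:
  n0 = a.b.(a.(0 + 0 + 0) + (a.0 + a.0)) → =a=> n1
  n1 = b.(a.(0 + 0 + 0) + (a.0 + a.0)) → =b=> n2
  n2 = a.(0 + 0 + 0) + (a.0 + a.0) → =a=> n3, =a=> n4
  n3 = 0 → stopped
  n4 = 0 + 0 + 0 → stopped
Partition-refinement fixed point:
  B0 = {m0, n0}
  B1 = {m1, n1}
  B2 = {m2, n2}
  B3 = {m3, m4, n3, n4}
m0 ∈ B0, n0 ∈ B0 → same block

YES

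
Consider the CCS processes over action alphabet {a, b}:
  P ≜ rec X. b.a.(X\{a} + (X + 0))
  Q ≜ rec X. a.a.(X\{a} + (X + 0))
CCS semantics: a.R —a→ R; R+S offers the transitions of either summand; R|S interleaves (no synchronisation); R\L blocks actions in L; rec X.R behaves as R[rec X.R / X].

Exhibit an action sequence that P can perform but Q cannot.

LTS(P): 4 reachable states
  u0 = rec X. b.a.(X\{a} + (X + 0)) has moves -b-> u1
  u1 = a.((rec X. b.a.(X\{a} + (X + 0)))\{a} + ((rec X. b.a.(X\{a} + (X + 0))) + 0)) has moves -a-> u2
  u2 = (rec X. b.a.(X\{a} + (X + 0)))\{a} + ((rec X. b.a.(X\{a} + (X + 0))) + 0) has moves -b-> u1, -b-> u3
  u3 = (a.((rec X. b.a.(X\{a} + (X + 0)))\{a} + ((rec X. b.a.(X\{a} + (X + 0))) + 0)))\{a} has moves ∅
LTS(Q): 3 reachable states
  v0 = rec X. a.a.(X\{a} + (X + 0)) has moves -a-> v1
  v1 = a.((rec X. a.a.(X\{a} + (X + 0)))\{a} + ((rec X. a.a.(X\{a} + (X + 0))) + 0)) has moves -a-> v2
  v2 = (rec X. a.a.(X\{a} + (X + 0)))\{a} + ((rec X. a.a.(X\{a} + (X + 0))) + 0) has moves -a-> v1
Trace ⟨b⟩ through P, begin at {u0}:
  [1] b ⇒ {u1}
  P completes σ.
Trace ⟨b⟩ through Q, begin at {v0}:
  [1] b ⇒ ∅  — Q cannot continue

b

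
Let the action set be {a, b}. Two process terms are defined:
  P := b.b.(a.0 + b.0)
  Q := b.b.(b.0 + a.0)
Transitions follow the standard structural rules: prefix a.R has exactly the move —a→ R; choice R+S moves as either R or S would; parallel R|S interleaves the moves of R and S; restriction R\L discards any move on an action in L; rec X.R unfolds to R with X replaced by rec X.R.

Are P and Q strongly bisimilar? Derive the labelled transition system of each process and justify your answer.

YES

P's transition system — 4 states:
  m0 = b.b.(a.0 + b.0) ⊢ --b--▸ m1
  m1 = b.(a.0 + b.0) ⊢ --b--▸ m2
  m2 = a.0 + b.0 ⊢ --a--▸ m3, --b--▸ m3
  m3 = 0 ⊢ stopped
Q's transition system — 4 states:
  n0 = b.b.(b.0 + a.0) ⊢ --b--▸ n1
  n1 = b.(b.0 + a.0) ⊢ --b--▸ n2
  n2 = b.0 + a.0 ⊢ --a--▸ n3, --b--▸ n3
  n3 = 0 ⊢ stopped
Coarsest stable partition (strong bisimilarity classes):
  B0 = {m0, n0}
  B1 = {m1, n1}
  B2 = {m2, n2}
  B3 = {m3, n3}
m0 ∈ B0, n0 ∈ B0 → same block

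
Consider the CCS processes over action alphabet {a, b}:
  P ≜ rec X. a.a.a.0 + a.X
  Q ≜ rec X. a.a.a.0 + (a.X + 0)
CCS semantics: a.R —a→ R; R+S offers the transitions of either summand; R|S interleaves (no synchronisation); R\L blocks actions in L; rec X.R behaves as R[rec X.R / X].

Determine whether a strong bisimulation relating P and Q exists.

LTS(P): 4 reachable states
  u0 = rec X. a.a.a.0 + a.X → ··a··> u0, ··a··> u1
  u1 = a.a.0 → ··a··> u2
  u2 = a.0 → ··a··> u3
  u3 = 0 → ∅
LTS(Q): 4 reachable states
  v0 = rec X. a.a.a.0 + (a.X + 0) → ··a··> v0, ··a··> v1
  v1 = a.a.0 → ··a··> v2
  v2 = a.0 → ··a··> v3
  v3 = 0 → ∅
Partition-refinement fixed point:
  B0 = {u0, v0}
  B1 = {u1, v1}
  B2 = {u2, v2}
  B3 = {u3, v3}
u0 ∈ B0, v0 ∈ B0 → same block

bisimilar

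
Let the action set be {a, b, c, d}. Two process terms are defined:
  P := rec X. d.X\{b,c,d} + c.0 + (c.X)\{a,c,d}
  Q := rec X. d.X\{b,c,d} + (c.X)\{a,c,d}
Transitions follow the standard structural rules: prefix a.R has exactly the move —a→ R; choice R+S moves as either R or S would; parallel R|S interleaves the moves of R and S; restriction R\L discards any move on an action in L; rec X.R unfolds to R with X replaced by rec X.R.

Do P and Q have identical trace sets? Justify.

traces(P) ≠ traces(Q) — witness ⟨c⟩

LTS(P): 3 reachable states
  m0 = rec X. d.X\{b,c,d} + c.0 + (c.X)\{a,c,d} → =c=> m1, =d=> m2
  m1 = 0 → stopped
  m2 = (rec X. d.X\{b,c,d} + c.0 + (c.X)\{a,c,d})\{b,c,d} → stopped
LTS(Q): 2 reachable states
  n0 = rec X. d.X\{b,c,d} + (c.X)\{a,c,d} → =d=> n1
  n1 = (rec X. d.X\{b,c,d} + (c.X)\{a,c,d})\{b,c,d} → stopped
Trace ⟨c⟩ through P, begin at {m0}:
  after c @ step 1: {m1}
  P completes σ.
Trace ⟨c⟩ through Q, begin at {n0}:
  after c @ step 1: no successor for Q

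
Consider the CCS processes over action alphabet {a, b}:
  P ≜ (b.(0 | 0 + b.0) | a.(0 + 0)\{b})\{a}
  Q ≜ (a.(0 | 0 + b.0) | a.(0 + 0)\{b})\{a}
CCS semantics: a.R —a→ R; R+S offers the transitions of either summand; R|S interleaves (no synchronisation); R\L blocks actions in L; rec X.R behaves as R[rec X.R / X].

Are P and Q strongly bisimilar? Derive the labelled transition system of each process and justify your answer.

NO

P's transition system — 3 states:
  u0 = (b.(0 | 0 + b.0) | a.(0 + 0)\{b})\{a} | --b--▸ u1
  u1 = ((0 | 0 + b.0) | a.(0 + 0)\{b})\{a} | --b--▸ u2
  u2 = (0 | a.(0 + 0)\{b})\{a} | ∅
Q's transition system — 1 states:
  v0 = (a.(0 | 0 + b.0) | a.(0 + 0)\{b})\{a} | ∅
Coarsest stable partition (strong bisimilarity classes):
  B0 = {u0}
  B1 = {u1}
  B2 = {u2, v0}
u0 ∈ B0, v0 ∈ B2 → different blocks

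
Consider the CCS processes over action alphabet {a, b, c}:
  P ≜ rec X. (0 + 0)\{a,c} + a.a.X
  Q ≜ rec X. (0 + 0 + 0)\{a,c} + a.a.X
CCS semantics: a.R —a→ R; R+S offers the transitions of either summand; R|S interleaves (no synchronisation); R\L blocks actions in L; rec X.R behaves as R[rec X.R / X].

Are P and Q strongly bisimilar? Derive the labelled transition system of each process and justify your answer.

P's transition system — 2 states:
  s0 = rec X. (0 + 0)\{a,c} + a.a.X | ··a··> s1
  s1 = a.(rec X. (0 + 0)\{a,c} + a.a.X) | ··a··> s0
Q's transition system — 2 states:
  t0 = rec X. (0 + 0 + 0)\{a,c} + a.a.X | ··a··> t1
  t1 = a.(rec X. (0 + 0 + 0)\{a,c} + a.a.X) | ··a··> t0
Partition-refinement fixed point:
  B0 = {s0, s1, t0, t1}
s0 ∈ B0, t0 ∈ B0 → same block

P ~ Q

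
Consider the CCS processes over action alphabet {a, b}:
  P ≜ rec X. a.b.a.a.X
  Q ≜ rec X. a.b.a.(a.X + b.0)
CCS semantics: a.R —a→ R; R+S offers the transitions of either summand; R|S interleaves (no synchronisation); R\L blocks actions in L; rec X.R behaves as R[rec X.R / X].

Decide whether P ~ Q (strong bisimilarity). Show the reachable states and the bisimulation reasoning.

P's transition system — 4 states:
  u0 = rec X. a.b.a.a.X | --a--▸ u1
  u1 = b.a.a.(rec X. a.b.a.a.X) | --b--▸ u2
  u2 = a.a.(rec X. a.b.a.a.X) | --a--▸ u3
  u3 = a.(rec X. a.b.a.a.X) | --a--▸ u0
Q's transition system — 5 states:
  v0 = rec X. a.b.a.(a.X + b.0) | --a--▸ v1
  v1 = b.a.(a.(rec X. a.b.a.(a.X + b.0)) + b.0) | --b--▸ v2
  v2 = a.(a.(rec X. a.b.a.(a.X + b.0)) + b.0) | --a--▸ v3
  v3 = a.(rec X. a.b.a.(a.X + b.0)) + b.0 | --a--▸ v0, --b--▸ v4
  v4 = 0 | (no moves)
Bisimilarity quotient blocks:
  B0 = {u0}
  B1 = {u1}
  B2 = {u2}
  B3 = {u3}
  B4 = {v0}
  B5 = {v1}
  B6 = {v2}
  B7 = {v3}
  B8 = {v4}
u0 ∈ B0, v0 ∈ B4 → different blocks

not bisimilar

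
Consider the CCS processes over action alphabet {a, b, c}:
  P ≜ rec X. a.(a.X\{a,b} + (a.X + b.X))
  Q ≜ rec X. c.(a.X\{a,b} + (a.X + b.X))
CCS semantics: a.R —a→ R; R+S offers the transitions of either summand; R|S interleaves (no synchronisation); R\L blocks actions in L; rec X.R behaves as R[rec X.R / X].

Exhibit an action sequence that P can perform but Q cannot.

a

LTS(P): 3 reachable states
  m0 = rec X. a.(a.X\{a,b} + (a.X + b.X)) ⊢ -a-> m1
  m1 = a.(rec X. a.(a.X\{a,b} + (a.X + b.X)))\{a,b} + (a.(rec X. a.(a.X\{a,b} + (a.X + b.X))) + b.(rec X. a.(a.X\{a,b} + (a.X + b.X)))) ⊢ -a-> m0, -a-> m2, -b-> m0
  m2 = (rec X. a.(a.X\{a,b} + (a.X + b.X)))\{a,b} ⊢ stopped
LTS(Q): 4 reachable states
  n0 = rec X. c.(a.X\{a,b} + (a.X + b.X)) ⊢ -c-> n1
  n1 = a.(rec X. c.(a.X\{a,b} + (a.X + b.X)))\{a,b} + (a.(rec X. c.(a.X\{a,b} + (a.X + b.X))) + b.(rec X. c.(a.X\{a,b} + (a.X + b.X)))) ⊢ -a-> n0, -a-> n2, -b-> n0
  n2 = (rec X. c.(a.X\{a,b} + (a.X + b.X)))\{a,b} ⊢ -c-> n3
  n3 = (a.(rec X. c.(a.X\{a,b} + (a.X + b.X)))\{a,b} + (a.(rec X. c.(a.X\{a,b} + (a.X + b.X))) + b.(rec X. c.(a.X\{a,b} + (a.X + b.X)))))\{a,b} ⊢ stopped
Executing a from P (initial set {m0}):
  step 1 (a): {m1}
  — P admits the full trace.
Executing a from Q (initial set {n0}):
  step 1 (a): ∅ (Q stuck)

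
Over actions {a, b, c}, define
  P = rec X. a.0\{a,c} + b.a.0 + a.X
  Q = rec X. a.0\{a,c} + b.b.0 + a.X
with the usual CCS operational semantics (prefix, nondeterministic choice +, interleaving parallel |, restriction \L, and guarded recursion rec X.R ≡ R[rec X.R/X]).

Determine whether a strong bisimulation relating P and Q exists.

LTS(P): 4 reachable states
  p0 = rec X. a.0\{a,c} + b.a.0 + a.X → =a=> p0, =a=> p1, =b=> p2
  p1 = 0\{a,c} → ·
  p2 = a.0 → =a=> p3
  p3 = 0 → ·
LTS(Q): 4 reachable states
  q0 = rec X. a.0\{a,c} + b.b.0 + a.X → =a=> q0, =a=> q1, =b=> q2
  q1 = 0\{a,c} → ·
  q2 = b.0 → =b=> q3
  q3 = 0 → ·
Partition-refinement fixed point:
  B0 = {p0}
  B1 = {p2}
  B2 = {p1, p3, q1, q3}
  B3 = {q0}
  B4 = {q2}
p0 ∈ B0, q0 ∈ B3 → different blocks

P ≁ Q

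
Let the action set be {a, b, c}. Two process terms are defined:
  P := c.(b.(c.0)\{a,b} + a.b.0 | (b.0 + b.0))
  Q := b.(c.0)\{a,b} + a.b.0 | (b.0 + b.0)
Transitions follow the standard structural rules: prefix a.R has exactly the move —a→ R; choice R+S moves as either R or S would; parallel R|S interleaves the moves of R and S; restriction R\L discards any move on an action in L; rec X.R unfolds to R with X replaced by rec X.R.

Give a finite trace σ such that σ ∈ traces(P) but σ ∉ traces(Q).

c

Reachable graph of P (9 states):
  p0 = c.(b.(c.0)\{a,b} + a.b.0 | (b.0 + b.0)) → ··c··> p1
  p1 = b.(c.0)\{a,b} + a.b.0 | (b.0 + b.0) → ··a··> p2, ··b··> p3, ··b··> p4
  p2 = b.0 | (b.0 + b.0) → ··b··> p5, ··b··> p6
  p3 = (c.0)\{a,b} → ··c··> p7
  p4 = a.b.0 | 0 → ··a··> p6
  p5 = 0 | (b.0 + b.0) → ··b··> p8
  p6 = b.0 | 0 → ··b··> p8
  p7 = 0\{a,b} → (no moves)
  p8 = 0 | 0 → (no moves)
Reachable graph of Q (8 states):
  q0 = b.(c.0)\{a,b} + a.b.0 | (b.0 + b.0) → ··a··> q1, ··b··> q2, ··b··> q3
  q1 = b.0 | (b.0 + b.0) → ··b··> q4, ··b··> q5
  q2 = (c.0)\{a,b} → ··c··> q6
  q3 = a.b.0 | 0 → ··a··> q5
  q4 = 0 | (b.0 + b.0) → ··b··> q7
  q5 = b.0 | 0 → ··b··> q7
  q6 = 0\{a,b} → (no moves)
  q7 = 0 | 0 → (no moves)
Executing c from P (initial set {p0}):
  [1] c ⇒ {p1}
  P completes σ.
Executing c from Q (initial set {q0}):
  [1] c ⇒ ∅ (Q stuck)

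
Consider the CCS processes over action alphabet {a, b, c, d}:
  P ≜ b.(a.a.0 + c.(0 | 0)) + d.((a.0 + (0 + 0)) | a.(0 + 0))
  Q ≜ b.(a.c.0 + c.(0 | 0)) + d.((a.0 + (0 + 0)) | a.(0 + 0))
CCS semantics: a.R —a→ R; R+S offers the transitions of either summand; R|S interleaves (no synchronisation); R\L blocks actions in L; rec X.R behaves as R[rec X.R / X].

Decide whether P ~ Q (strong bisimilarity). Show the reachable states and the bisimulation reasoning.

not bisimilar

LTS(P): 9 reachable states
  u0 = b.(a.a.0 + c.(0 | 0)) + d.((a.0 + (0 + 0)) | a.(0 + 0)) ⊢ -b-> u1, -d-> u2
  u1 = a.a.0 + c.(0 | 0) ⊢ -a-> u3, -c-> u4
  u2 = (a.0 + (0 + 0)) | a.(0 + 0) ⊢ -a-> u5, -a-> u6
  u3 = a.0 ⊢ -a-> u7
  u4 = 0 | 0 ⊢ deadlocked
  u5 = (a.0 + (0 + 0)) | (0 + 0) ⊢ -a-> u8
  u6 = 0 | a.(0 + 0) ⊢ -a-> u8
  u7 = 0 ⊢ deadlocked
  u8 = 0 | (0 + 0) ⊢ deadlocked
LTS(Q): 9 reachable states
  v0 = b.(a.c.0 + c.(0 | 0)) + d.((a.0 + (0 + 0)) | a.(0 + 0)) ⊢ -b-> v1, -d-> v2
  v1 = a.c.0 + c.(0 | 0) ⊢ -a-> v3, -c-> v4
  v2 = (a.0 + (0 + 0)) | a.(0 + 0) ⊢ -a-> v5, -a-> v6
  v3 = c.0 ⊢ -c-> v7
  v4 = 0 | 0 ⊢ deadlocked
  v5 = (a.0 + (0 + 0)) | (0 + 0) ⊢ -a-> v8
  v6 = 0 | a.(0 + 0) ⊢ -a-> v8
  v7 = 0 ⊢ deadlocked
  v8 = 0 | (0 + 0) ⊢ deadlocked
Coarsest stable partition (strong bisimilarity classes):
  B0 = {u0}
  B1 = {u1}
  B2 = {u4, u7, u8, v4, v7, v8}
  B3 = {u3, u5, u6, v5, v6}
  B4 = {u2, v2}
  B5 = {v0}
  B6 = {v1}
  B7 = {v3}
u0 ∈ B0, v0 ∈ B5 → different blocks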